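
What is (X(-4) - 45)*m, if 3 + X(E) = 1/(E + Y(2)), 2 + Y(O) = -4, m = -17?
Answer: 8177/10 ≈ 817.70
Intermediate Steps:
Y(O) = -6 (Y(O) = -2 - 4 = -6)
X(E) = -3 + 1/(-6 + E) (X(E) = -3 + 1/(E - 6) = -3 + 1/(-6 + E))
(X(-4) - 45)*m = ((19 - 3*(-4))/(-6 - 4) - 45)*(-17) = ((19 + 12)/(-10) - 45)*(-17) = (-⅒*31 - 45)*(-17) = (-31/10 - 45)*(-17) = -481/10*(-17) = 8177/10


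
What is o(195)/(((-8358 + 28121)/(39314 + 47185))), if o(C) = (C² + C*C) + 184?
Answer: 6594164766/19763 ≈ 3.3366e+5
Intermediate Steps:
o(C) = 184 + 2*C² (o(C) = (C² + C²) + 184 = 2*C² + 184 = 184 + 2*C²)
o(195)/(((-8358 + 28121)/(39314 + 47185))) = (184 + 2*195²)/(((-8358 + 28121)/(39314 + 47185))) = (184 + 2*38025)/((19763/86499)) = (184 + 76050)/((19763*(1/86499))) = 76234/(19763/86499) = 76234*(86499/19763) = 6594164766/19763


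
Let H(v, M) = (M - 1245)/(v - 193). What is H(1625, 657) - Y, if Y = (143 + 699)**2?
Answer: -253809259/358 ≈ -7.0896e+5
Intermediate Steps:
H(v, M) = (-1245 + M)/(-193 + v)
Y = 708964 (Y = 842**2 = 708964)
H(1625, 657) - Y = (-1245 + 657)/(-193 + 1625) - 1*708964 = -588/1432 - 708964 = (1/1432)*(-588) - 708964 = -147/358 - 708964 = -253809259/358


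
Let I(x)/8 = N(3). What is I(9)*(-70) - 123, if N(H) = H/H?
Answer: -683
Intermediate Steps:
N(H) = 1
I(x) = 8 (I(x) = 8*1 = 8)
I(9)*(-70) - 123 = 8*(-70) - 123 = -560 - 123 = -683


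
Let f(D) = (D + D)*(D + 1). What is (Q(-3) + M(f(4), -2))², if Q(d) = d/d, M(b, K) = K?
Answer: 1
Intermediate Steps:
f(D) = 2*D*(1 + D) (f(D) = (2*D)*(1 + D) = 2*D*(1 + D))
Q(d) = 1
(Q(-3) + M(f(4), -2))² = (1 - 2)² = (-1)² = 1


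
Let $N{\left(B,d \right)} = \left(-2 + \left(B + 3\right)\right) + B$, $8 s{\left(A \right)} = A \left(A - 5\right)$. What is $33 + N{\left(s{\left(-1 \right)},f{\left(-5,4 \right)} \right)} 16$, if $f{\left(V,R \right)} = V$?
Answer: $73$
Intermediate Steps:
$s{\left(A \right)} = \frac{A \left(-5 + A\right)}{8}$ ($s{\left(A \right)} = \frac{A \left(A - 5\right)}{8} = \frac{A \left(-5 + A\right)}{8}$)
$N{\left(B,d \right)} = 1 + 2 B$ ($N{\left(B,d \right)} = \left(-2 + \left(3 + B\right)\right) + B = \left(1 + B\right) + B = 1 + 2 B$)
$33 + N{\left(s{\left(-1 \right)},f{\left(-5,4 \right)} \right)} 16 = 33 + \left(1 + 2 \cdot \frac{1}{8} \left(-1\right) \left(-5 - 1\right)\right) 16 = 33 + \left(1 + 2 \cdot \frac{1}{8} \left(-1\right) \left(-6\right)\right) 16 = 33 + \left(1 + 2 \cdot \frac{3}{4}\right) 16 = 33 + \left(1 + \frac{3}{2}\right) 16 = 33 + \frac{5}{2} \cdot 16 = 33 + 40 = 73$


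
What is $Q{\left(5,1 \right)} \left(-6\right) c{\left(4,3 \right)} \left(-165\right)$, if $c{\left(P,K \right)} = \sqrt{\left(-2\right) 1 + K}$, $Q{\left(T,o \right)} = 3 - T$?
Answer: $-1980$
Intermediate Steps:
$c{\left(P,K \right)} = \sqrt{-2 + K}$
$Q{\left(5,1 \right)} \left(-6\right) c{\left(4,3 \right)} \left(-165\right) = \left(3 - 5\right) \left(-6\right) \sqrt{-2 + 3} \left(-165\right) = \left(3 - 5\right) \left(-6\right) \sqrt{1} \left(-165\right) = \left(-2\right) \left(-6\right) 1 \left(-165\right) = 12 \cdot 1 \left(-165\right) = 12 \left(-165\right) = -1980$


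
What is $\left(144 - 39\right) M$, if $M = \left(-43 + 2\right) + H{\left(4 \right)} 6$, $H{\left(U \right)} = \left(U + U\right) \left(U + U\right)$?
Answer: $36015$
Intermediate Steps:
$H{\left(U \right)} = 4 U^{2}$ ($H{\left(U \right)} = 2 U 2 U = 4 U^{2}$)
$M = 343$ ($M = \left(-43 + 2\right) + 4 \cdot 4^{2} \cdot 6 = -41 + 4 \cdot 16 \cdot 6 = -41 + 64 \cdot 6 = -41 + 384 = 343$)
$\left(144 - 39\right) M = \left(144 - 39\right) 343 = 105 \cdot 343 = 36015$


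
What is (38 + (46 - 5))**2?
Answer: 6241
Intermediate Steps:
(38 + (46 - 5))**2 = (38 + 41)**2 = 79**2 = 6241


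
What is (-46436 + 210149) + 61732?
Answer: 225445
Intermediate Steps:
(-46436 + 210149) + 61732 = 163713 + 61732 = 225445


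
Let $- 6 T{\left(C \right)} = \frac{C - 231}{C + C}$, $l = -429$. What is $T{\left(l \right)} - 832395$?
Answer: $- \frac{32463410}{39} \approx -8.324 \cdot 10^{5}$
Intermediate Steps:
$T{\left(C \right)} = - \frac{-231 + C}{12 C}$ ($T{\left(C \right)} = - \frac{\left(C - 231\right) \frac{1}{C + C}}{6} = - \frac{\left(-231 + C\right) \frac{1}{2 C}}{6} = - \frac{\frac{1}{2} \frac{1}{C} \left(-231 + C\right)}{6} = - \frac{-231 + C}{12 C}$)
$T{\left(l \right)} - 832395 = \frac{231 - -429}{12 \left(-429\right)} - 832395 = \frac{1}{12} \left(- \frac{1}{429}\right) \left(231 + 429\right) - 832395 = \frac{1}{12} \left(- \frac{1}{429}\right) 660 - 832395 = - \frac{5}{39} - 832395 = - \frac{32463410}{39}$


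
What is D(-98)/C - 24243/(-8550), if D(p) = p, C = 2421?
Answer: 6428267/2299950 ≈ 2.7950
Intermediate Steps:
D(-98)/C - 24243/(-8550) = -98/2421 - 24243/(-8550) = -98*1/2421 - 24243*(-1/8550) = -98/2421 + 8081/2850 = 6428267/2299950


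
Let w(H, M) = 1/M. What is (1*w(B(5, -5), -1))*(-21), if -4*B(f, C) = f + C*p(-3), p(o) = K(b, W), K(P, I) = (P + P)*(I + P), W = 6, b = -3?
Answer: 21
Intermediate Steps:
K(P, I) = 2*P*(I + P) (K(P, I) = (2*P)*(I + P) = 2*P*(I + P))
p(o) = -18 (p(o) = 2*(-3)*(6 - 3) = 2*(-3)*3 = -18)
B(f, C) = -f/4 + 9*C/2 (B(f, C) = -(f + C*(-18))/4 = -(f - 18*C)/4 = -f/4 + 9*C/2)
(1*w(B(5, -5), -1))*(-21) = (1/(-1))*(-21) = (1*(-1))*(-21) = -1*(-21) = 21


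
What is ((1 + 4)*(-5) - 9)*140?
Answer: -4760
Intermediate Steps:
((1 + 4)*(-5) - 9)*140 = (5*(-5) - 9)*140 = (-25 - 9)*140 = -34*140 = -4760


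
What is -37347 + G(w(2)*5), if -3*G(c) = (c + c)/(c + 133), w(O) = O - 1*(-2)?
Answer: -17142313/459 ≈ -37347.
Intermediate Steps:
w(O) = 2 + O (w(O) = O + 2 = 2 + O)
G(c) = -2*c/(3*(133 + c)) (G(c) = -(c + c)/(3*(c + 133)) = -2*c/(3*(133 + c)))
-37347 + G(w(2)*5) = -37347 - 2*(2 + 2)*5/(399 + 3*((2 + 2)*5)) = -37347 - 2*4*5/(399 + 3*(4*5)) = -37347 - 2*20/(399 + 3*20) = -37347 - 2*20/(399 + 60) = -37347 - 2*20/459 = -37347 - 2*20*1/459 = -37347 - 40/459 = -17142313/459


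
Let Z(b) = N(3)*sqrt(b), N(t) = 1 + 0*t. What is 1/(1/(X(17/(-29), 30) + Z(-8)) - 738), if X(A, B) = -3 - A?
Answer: -8583494/6336117553 + 1682*I*sqrt(2)/6336117553 ≈ -0.0013547 + 3.7542e-7*I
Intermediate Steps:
N(t) = 1 (N(t) = 1 + 0 = 1)
Z(b) = sqrt(b) (Z(b) = 1*sqrt(b) = sqrt(b))
1/(1/(X(17/(-29), 30) + Z(-8)) - 738) = 1/(1/((-3 - 17/(-29)) + sqrt(-8)) - 738) = 1/(1/((-3 - 17*(-1)/29) + 2*I*sqrt(2)) - 738) = 1/(1/((-3 - 1*(-17/29)) + 2*I*sqrt(2)) - 738) = 1/(1/((-3 + 17/29) + 2*I*sqrt(2)) - 738) = 1/(1/(-70/29 + 2*I*sqrt(2)) - 738) = 1/(-738 + 1/(-70/29 + 2*I*sqrt(2)))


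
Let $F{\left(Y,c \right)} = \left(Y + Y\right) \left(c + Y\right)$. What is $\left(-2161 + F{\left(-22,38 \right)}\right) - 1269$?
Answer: $-4134$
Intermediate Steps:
$F{\left(Y,c \right)} = 2 Y \left(Y + c\right)$
$\left(-2161 + F{\left(-22,38 \right)}\right) - 1269 = \left(-2161 + 2 \left(-22\right) \left(-22 + 38\right)\right) - 1269 = \left(-2161 + 2 \left(-22\right) 16\right) - 1269 = \left(-2161 - 704\right) - 1269 = -2865 - 1269 = -4134$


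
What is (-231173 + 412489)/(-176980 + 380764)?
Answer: 45329/50946 ≈ 0.88975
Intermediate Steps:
(-231173 + 412489)/(-176980 + 380764) = 181316/203784 = 181316*(1/203784) = 45329/50946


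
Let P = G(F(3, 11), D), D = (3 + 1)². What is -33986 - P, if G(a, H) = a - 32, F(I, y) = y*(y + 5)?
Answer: -34130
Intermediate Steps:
D = 16 (D = 4² = 16)
F(I, y) = y*(5 + y)
G(a, H) = -32 + a
P = 144 (P = -32 + 11*(5 + 11) = -32 + 11*16 = -32 + 176 = 144)
-33986 - P = -33986 - 1*144 = -33986 - 144 = -34130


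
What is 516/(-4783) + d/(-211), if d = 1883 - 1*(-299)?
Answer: -10545382/1009213 ≈ -10.449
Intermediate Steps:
d = 2182 (d = 1883 + 299 = 2182)
516/(-4783) + d/(-211) = 516/(-4783) + 2182/(-211) = 516*(-1/4783) + 2182*(-1/211) = -516/4783 - 2182/211 = -10545382/1009213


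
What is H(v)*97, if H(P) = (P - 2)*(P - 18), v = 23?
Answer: 10185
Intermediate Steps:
H(P) = (-18 + P)*(-2 + P) (H(P) = (-2 + P)*(-18 + P) = (-18 + P)*(-2 + P))
H(v)*97 = (36 + 23² - 20*23)*97 = (36 + 529 - 460)*97 = 105*97 = 10185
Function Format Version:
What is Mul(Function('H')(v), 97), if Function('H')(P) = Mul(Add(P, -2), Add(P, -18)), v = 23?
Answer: 10185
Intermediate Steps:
Function('H')(P) = Mul(Add(-18, P), Add(-2, P)) (Function('H')(P) = Mul(Add(-2, P), Add(-18, P)) = Mul(Add(-18, P), Add(-2, P)))
Mul(Function('H')(v), 97) = Mul(Add(36, Pow(23, 2), Mul(-20, 23)), 97) = Mul(Add(36, 529, -460), 97) = Mul(105, 97) = 10185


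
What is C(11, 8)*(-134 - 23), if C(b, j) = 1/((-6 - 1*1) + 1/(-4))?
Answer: 628/29 ≈ 21.655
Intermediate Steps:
C(b, j) = -4/29 (C(b, j) = 1/((-6 - 1) - ¼) = 1/(-7 - ¼) = 1/(-29/4) = -4/29)
C(11, 8)*(-134 - 23) = -4*(-134 - 23)/29 = -4/29*(-157) = 628/29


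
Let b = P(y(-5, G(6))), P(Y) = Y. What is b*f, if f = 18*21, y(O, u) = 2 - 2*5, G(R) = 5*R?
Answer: -3024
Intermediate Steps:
y(O, u) = -8 (y(O, u) = 2 - 10 = -8)
b = -8
f = 378
b*f = -8*378 = -3024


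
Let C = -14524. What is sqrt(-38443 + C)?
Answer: I*sqrt(52967) ≈ 230.15*I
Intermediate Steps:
sqrt(-38443 + C) = sqrt(-38443 - 14524) = sqrt(-52967) = I*sqrt(52967)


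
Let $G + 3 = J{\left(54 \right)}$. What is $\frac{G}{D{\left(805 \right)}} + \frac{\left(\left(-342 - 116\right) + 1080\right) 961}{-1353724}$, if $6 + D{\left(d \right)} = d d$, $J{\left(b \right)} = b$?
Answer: $- \frac{193639566587}{438619436378} \approx -0.44147$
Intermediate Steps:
$D{\left(d \right)} = -6 + d^{2}$ ($D{\left(d \right)} = -6 + d d = -6 + d^{2}$)
$G = 51$ ($G = -3 + 54 = 51$)
$\frac{G}{D{\left(805 \right)}} + \frac{\left(\left(-342 - 116\right) + 1080\right) 961}{-1353724} = \frac{51}{-6 + 805^{2}} + \frac{\left(\left(-342 - 116\right) + 1080\right) 961}{-1353724} = \frac{51}{-6 + 648025} + \left(-458 + 1080\right) 961 \left(- \frac{1}{1353724}\right) = \frac{51}{648019} + 622 \cdot 961 \left(- \frac{1}{1353724}\right) = 51 \cdot \frac{1}{648019} + 597742 \left(- \frac{1}{1353724}\right) = \frac{51}{648019} - \frac{298871}{676862} = - \frac{193639566587}{438619436378}$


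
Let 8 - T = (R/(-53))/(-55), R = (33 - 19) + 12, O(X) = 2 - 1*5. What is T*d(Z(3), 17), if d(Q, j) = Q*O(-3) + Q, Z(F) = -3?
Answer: 139764/2915 ≈ 47.946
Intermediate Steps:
O(X) = -3 (O(X) = 2 - 5 = -3)
d(Q, j) = -2*Q (d(Q, j) = Q*(-3) + Q = -3*Q + Q = -2*Q)
R = 26 (R = 14 + 12 = 26)
T = 23294/2915 (T = 8 - 26/(-53)/(-55) = 8 - 26*(-1/53)*(-1)/55 = 8 - (-26)*(-1)/(53*55) = 8 - 1*26/2915 = 8 - 26/2915 = 23294/2915 ≈ 7.9911)
T*d(Z(3), 17) = 23294*(-2*(-3))/2915 = (23294/2915)*6 = 139764/2915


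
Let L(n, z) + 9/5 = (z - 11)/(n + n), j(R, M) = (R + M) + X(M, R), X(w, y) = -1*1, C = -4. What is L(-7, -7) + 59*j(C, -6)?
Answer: -22733/35 ≈ -649.51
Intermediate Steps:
X(w, y) = -1
j(R, M) = -1 + M + R (j(R, M) = (R + M) - 1 = (M + R) - 1 = -1 + M + R)
L(n, z) = -9/5 + (-11 + z)/(2*n) (L(n, z) = -9/5 + (z - 11)/(n + n) = -9/5 + (-11 + z)/((2*n)) = -9/5 + (-11 + z)*(1/(2*n)) = -9/5 + (-11 + z)/(2*n))
L(-7, -7) + 59*j(C, -6) = (⅒)*(-55 - 18*(-7) + 5*(-7))/(-7) + 59*(-1 - 6 - 4) = (⅒)*(-⅐)*(-55 + 126 - 35) + 59*(-11) = (⅒)*(-⅐)*36 - 649 = -18/35 - 649 = -22733/35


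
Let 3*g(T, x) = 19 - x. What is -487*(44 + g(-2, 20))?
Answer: -63797/3 ≈ -21266.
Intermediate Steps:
g(T, x) = 19/3 - x/3 (g(T, x) = (19 - x)/3 = 19/3 - x/3)
-487*(44 + g(-2, 20)) = -487*(44 + (19/3 - ⅓*20)) = -487*(44 + (19/3 - 20/3)) = -487*(44 - ⅓) = -487*131/3 = -63797/3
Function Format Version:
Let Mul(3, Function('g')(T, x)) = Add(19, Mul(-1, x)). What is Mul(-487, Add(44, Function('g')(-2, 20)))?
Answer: Rational(-63797, 3) ≈ -21266.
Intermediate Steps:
Function('g')(T, x) = Add(Rational(19, 3), Mul(Rational(-1, 3), x)) (Function('g')(T, x) = Mul(Rational(1, 3), Add(19, Mul(-1, x))) = Add(Rational(19, 3), Mul(Rational(-1, 3), x)))
Mul(-487, Add(44, Function('g')(-2, 20))) = Mul(-487, Add(44, Add(Rational(19, 3), Mul(Rational(-1, 3), 20)))) = Mul(-487, Add(44, Add(Rational(19, 3), Rational(-20, 3)))) = Mul(-487, Add(44, Rational(-1, 3))) = Mul(-487, Rational(131, 3)) = Rational(-63797, 3)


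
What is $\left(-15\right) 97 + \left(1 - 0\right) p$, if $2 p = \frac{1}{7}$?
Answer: $- \frac{20369}{14} \approx -1454.9$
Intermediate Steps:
$p = \frac{1}{14}$ ($p = \frac{1}{2 \cdot 7} = \frac{1}{2} \cdot \frac{1}{7} = \frac{1}{14} \approx 0.071429$)
$\left(-15\right) 97 + \left(1 - 0\right) p = \left(-15\right) 97 + \left(1 - 0\right) \frac{1}{14} = -1455 + \left(1 + 0\right) \frac{1}{14} = -1455 + 1 \cdot \frac{1}{14} = -1455 + \frac{1}{14} = - \frac{20369}{14}$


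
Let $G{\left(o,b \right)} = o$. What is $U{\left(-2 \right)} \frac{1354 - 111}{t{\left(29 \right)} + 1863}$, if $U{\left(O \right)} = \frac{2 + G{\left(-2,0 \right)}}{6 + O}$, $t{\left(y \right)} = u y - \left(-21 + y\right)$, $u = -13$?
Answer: $0$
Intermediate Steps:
$t{\left(y \right)} = 21 - 14 y$ ($t{\left(y \right)} = - 13 y - \left(-21 + y\right) = 21 - 14 y$)
$U{\left(O \right)} = 0$ ($U{\left(O \right)} = \frac{2 - 2}{6 + O} = \frac{0}{6 + O} = 0$)
$U{\left(-2 \right)} \frac{1354 - 111}{t{\left(29 \right)} + 1863} = 0 \frac{1354 - 111}{\left(21 - 406\right) + 1863} = 0 \frac{1243}{\left(21 - 406\right) + 1863} = 0 \frac{1243}{-385 + 1863} = 0 \cdot \frac{1243}{1478} = 0$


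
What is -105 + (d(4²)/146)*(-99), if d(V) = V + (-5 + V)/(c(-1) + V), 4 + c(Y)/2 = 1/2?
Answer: -17035/146 ≈ -116.68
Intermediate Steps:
c(Y) = -7 (c(Y) = -8 + 2*(1/2) = -8 + 2*(1*(½)) = -8 + 2*(½) = -8 + 1 = -7)
d(V) = V + (-5 + V)/(-7 + V)
-105 + (d(4²)/146)*(-99) = -105 + (((-5 + (4²)² - 6*4²)/(-7 + 4²))/146)*(-99) = -105 + (((-5 + 16² - 6*16)/(-7 + 16))*(1/146))*(-99) = -105 + (((-5 + 256 - 96)/9)*(1/146))*(-99) = -105 + (((⅑)*155)*(1/146))*(-99) = -105 + ((155/9)*(1/146))*(-99) = -105 + (155/1314)*(-99) = -105 - 1705/146 = -17035/146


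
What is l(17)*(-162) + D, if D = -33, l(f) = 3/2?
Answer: -276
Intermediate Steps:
l(f) = 3/2 (l(f) = 3*(½) = 3/2)
l(17)*(-162) + D = (3/2)*(-162) - 33 = -243 - 33 = -276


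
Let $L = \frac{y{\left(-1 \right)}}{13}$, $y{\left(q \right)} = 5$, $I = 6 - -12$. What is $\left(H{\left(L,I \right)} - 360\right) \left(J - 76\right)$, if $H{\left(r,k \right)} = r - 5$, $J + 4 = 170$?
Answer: $- \frac{426600}{13} \approx -32815.0$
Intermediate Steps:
$J = 166$ ($J = -4 + 170 = 166$)
$I = 18$ ($I = 6 + 12 = 18$)
$L = \frac{5}{13} \approx 0.38462$
$H{\left(r,k \right)} = -5 + r$
$\left(H{\left(L,I \right)} - 360\right) \left(J - 76\right) = \left(\left(-5 + \frac{5}{13}\right) - 360\right) \left(166 - 76\right) = \left(- \frac{60}{13} - 360\right) \left(166 - 76\right) = \left(- \frac{4740}{13}\right) 90 = - \frac{426600}{13}$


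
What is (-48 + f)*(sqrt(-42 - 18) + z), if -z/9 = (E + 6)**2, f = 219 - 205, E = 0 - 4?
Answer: 1224 - 68*I*sqrt(15) ≈ 1224.0 - 263.36*I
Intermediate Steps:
E = -4
f = 14
z = -36 (z = -9*(-4 + 6)**2 = -9*2**2 = -9*4 = -36)
(-48 + f)*(sqrt(-42 - 18) + z) = (-48 + 14)*(sqrt(-42 - 18) - 36) = -34*(sqrt(-60) - 36) = -34*(2*I*sqrt(15) - 36) = -34*(-36 + 2*I*sqrt(15)) = 1224 - 68*I*sqrt(15)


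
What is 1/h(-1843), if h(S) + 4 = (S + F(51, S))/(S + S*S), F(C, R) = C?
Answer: -1697403/6790508 ≈ -0.24997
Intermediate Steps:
h(S) = -4 + (51 + S)/(S + S²) (h(S) = -4 + (S + 51)/(S + S*S) = -4 + (51 + S)/(S + S²))
1/h(-1843) = 1/((51 - 4*(-1843)² - 3*(-1843))/((-1843)*(1 - 1843))) = 1/(-1/1843*(51 - 4*3396649 + 5529)/(-1842)) = 1/(-1/1843*(-1/1842)*(51 - 13586596 + 5529)) = 1/(-1/1843*(-1/1842)*(-13581016)) = 1/(-6790508/1697403) = -1697403/6790508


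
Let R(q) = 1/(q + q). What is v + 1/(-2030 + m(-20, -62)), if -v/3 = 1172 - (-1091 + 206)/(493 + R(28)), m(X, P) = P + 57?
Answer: -65948880983/18728105 ≈ -3521.4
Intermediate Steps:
R(q) = 1/(2*q)
m(X, P) = 57 + P
v = -32407308/9203 (v = -3*(1172 - (-1091 + 206)/(493 + (½)/28)) = -3*(1172 - (-885)/(493 + (½)*(1/28))) = -3*(1172 - (-885)/(493 + 1/56)) = -3*(1172 - (-885)/27609/56) = -3*(1172 - (-885)*56/27609) = -3*(1172 - 1*(-16520/9203)) = -3*(1172 + 16520/9203) = -3*10802436/9203 = -32407308/9203 ≈ -3521.4)
v + 1/(-2030 + m(-20, -62)) = -32407308/9203 + 1/(-2030 + (57 - 62)) = -32407308/9203 + 1/(-2030 - 5) = -32407308/9203 + 1/(-2035) = -32407308/9203 - 1/2035 = -65948880983/18728105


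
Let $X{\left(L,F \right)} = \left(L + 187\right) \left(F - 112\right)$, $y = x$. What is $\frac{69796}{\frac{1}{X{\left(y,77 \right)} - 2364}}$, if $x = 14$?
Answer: $-656012604$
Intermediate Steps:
$y = 14$
$X{\left(L,F \right)} = \left(-112 + F\right) \left(187 + L\right)$ ($X{\left(L,F \right)} = \left(187 + L\right) \left(-112 + F\right) = \left(-112 + F\right) \left(187 + L\right)$)
$\frac{69796}{\frac{1}{X{\left(y,77 \right)} - 2364}} = \frac{69796}{\frac{1}{\left(-20944 - 1568 + 187 \cdot 77 + 77 \cdot 14\right) - 2364}} = \frac{69796}{\frac{1}{\left(-20944 - 1568 + 14399 + 1078\right) - 2364}} = \frac{69796}{\frac{1}{-7035 - 2364}} = \frac{69796}{\frac{1}{-9399}} = \frac{69796}{- \frac{1}{9399}} = 69796 \left(-9399\right) = -656012604$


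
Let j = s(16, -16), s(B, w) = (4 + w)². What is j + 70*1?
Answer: 214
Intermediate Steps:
j = 144 (j = (4 - 16)² = (-12)² = 144)
j + 70*1 = 144 + 70*1 = 144 + 70 = 214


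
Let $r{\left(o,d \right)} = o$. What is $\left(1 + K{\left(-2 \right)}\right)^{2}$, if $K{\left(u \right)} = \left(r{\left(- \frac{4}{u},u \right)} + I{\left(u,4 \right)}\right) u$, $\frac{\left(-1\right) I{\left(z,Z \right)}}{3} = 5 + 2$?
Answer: $1521$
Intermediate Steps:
$I{\left(z,Z \right)} = -21$ ($I{\left(z,Z \right)} = - 3 \left(5 + 2\right) = \left(-3\right) 7 = -21$)
$K{\left(u \right)} = u \left(-21 - \frac{4}{u}\right)$ ($K{\left(u \right)} = \left(- \frac{4}{u} - 21\right) u = \left(-21 - \frac{4}{u}\right) u = u \left(-21 - \frac{4}{u}\right)$)
$\left(1 + K{\left(-2 \right)}\right)^{2} = \left(1 - -38\right)^{2} = \left(1 + \left(-4 + 42\right)\right)^{2} = \left(1 + 38\right)^{2} = 39^{2} = 1521$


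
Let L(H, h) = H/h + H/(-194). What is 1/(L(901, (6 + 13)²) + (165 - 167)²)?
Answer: 70034/129669 ≈ 0.54010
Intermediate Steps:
L(H, h) = -H/194 + H/h (L(H, h) = H/h + H*(-1/194) = H/h - H/194 = -H/194 + H/h)
1/(L(901, (6 + 13)²) + (165 - 167)²) = 1/((-1/194*901 + 901/((6 + 13)²)) + (165 - 167)²) = 1/((-901/194 + 901/(19²)) + (-2)²) = 1/((-901/194 + 901/361) + 4) = 1/(-150467/70034 + 4) = 1/(129669/70034) = 70034/129669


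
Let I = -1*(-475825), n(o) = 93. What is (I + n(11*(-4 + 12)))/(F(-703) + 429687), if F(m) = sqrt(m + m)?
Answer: 204495777666/184630919375 - 475918*I*sqrt(1406)/184630919375 ≈ 1.1076 - 9.6654e-5*I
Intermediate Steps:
F(m) = sqrt(2)*sqrt(m) (F(m) = sqrt(2*m) = sqrt(2)*sqrt(m))
I = 475825
(I + n(11*(-4 + 12)))/(F(-703) + 429687) = (475825 + 93)/(sqrt(2)*sqrt(-703) + 429687) = 475918/(sqrt(2)*(I*sqrt(703)) + 429687) = 475918/(I*sqrt(1406) + 429687) = 475918/(429687 + I*sqrt(1406))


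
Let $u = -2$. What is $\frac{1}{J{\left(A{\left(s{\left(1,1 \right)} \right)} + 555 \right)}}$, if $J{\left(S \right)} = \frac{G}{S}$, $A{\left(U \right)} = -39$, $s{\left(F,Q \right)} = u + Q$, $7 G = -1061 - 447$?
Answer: $- \frac{903}{377} \approx -2.3952$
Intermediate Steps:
$G = - \frac{1508}{7}$ ($G = \frac{-1061 - 447}{7} = \frac{1}{7} \left(-1508\right) = - \frac{1508}{7} \approx -215.43$)
$s{\left(F,Q \right)} = -2 + Q$
$J{\left(S \right)} = - \frac{1508}{7 S}$
$\frac{1}{J{\left(A{\left(s{\left(1,1 \right)} \right)} + 555 \right)}} = \frac{1}{\left(- \frac{1508}{7}\right) \frac{1}{-39 + 555}} = \frac{1}{\left(- \frac{1508}{7}\right) \frac{1}{516}} = \frac{1}{- \frac{377}{903}} = - \frac{903}{377}$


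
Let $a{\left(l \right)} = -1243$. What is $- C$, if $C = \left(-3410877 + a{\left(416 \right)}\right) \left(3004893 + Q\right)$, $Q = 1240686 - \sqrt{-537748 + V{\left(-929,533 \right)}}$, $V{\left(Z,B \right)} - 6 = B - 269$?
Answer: $14486425017480 - 3412120 i \sqrt{537478} \approx 1.4486 \cdot 10^{13} - 2.5015 \cdot 10^{9} i$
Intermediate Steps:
$V{\left(Z,B \right)} = -263 + B$ ($V{\left(Z,B \right)} = 6 + \left(B - 269\right) = 6 + \left(-269 + B\right) = -263 + B$)
$Q = 1240686 - i \sqrt{537478}$ ($Q = 1240686 - \sqrt{-537748 + \left(-263 + 533\right)} = 1240686 - \sqrt{-537748 + 270} = 1240686 - \sqrt{-537478} = 1240686 - i \sqrt{537478} \approx 1.2407 \cdot 10^{6} - 733.13 i$)
$C = -14486425017480 + 3412120 i \sqrt{537478}$ ($C = \left(-3410877 - 1243\right) \left(3004893 + \left(1240686 - i \sqrt{537478}\right)\right) = - 3412120 \left(4245579 - i \sqrt{537478}\right) = -14486425017480 + 3412120 i \sqrt{537478} \approx -1.4486 \cdot 10^{13} + 2.5015 \cdot 10^{9} i$)
$- C = - (-14486425017480 + 3412120 i \sqrt{537478}) = 14486425017480 - 3412120 i \sqrt{537478}$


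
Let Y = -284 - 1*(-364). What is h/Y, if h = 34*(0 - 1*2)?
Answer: -17/20 ≈ -0.85000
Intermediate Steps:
Y = 80 (Y = -284 + 364 = 80)
h = -68 (h = 34*(0 - 2) = 34*(-2) = -68)
h/Y = -68/80 = -68*1/80 = -17/20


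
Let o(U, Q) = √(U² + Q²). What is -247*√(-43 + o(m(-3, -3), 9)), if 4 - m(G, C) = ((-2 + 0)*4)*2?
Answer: -247*I*√(43 - √481) ≈ -1133.7*I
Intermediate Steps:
m(G, C) = 20 (m(G, C) = 4 - (-2 + 0)*4*2 = 4 - (-2*4)*2 = 4 - (-8)*2 = 4 - 1*(-16) = 4 + 16 = 20)
o(U, Q) = √(Q² + U²)
-247*√(-43 + o(m(-3, -3), 9)) = -247*√(-43 + √(9² + 20²)) = -247*√(-43 + √(81 + 400)) = -247*√(-43 + √481)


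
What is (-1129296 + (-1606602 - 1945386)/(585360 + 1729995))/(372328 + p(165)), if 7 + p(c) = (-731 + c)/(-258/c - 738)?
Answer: -17726090262426328/5844172168422455 ≈ -3.0331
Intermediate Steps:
p(c) = -7 + (-731 + c)/(-738 - 258/c) (p(c) = -7 + (-731 + c)/(-258/c - 738) = -7 + (-731 + c)/(-738 - 258/c))
(-1129296 + (-1606602 - 1945386)/(585360 + 1729995))/(372328 + p(165)) = (-1129296 + (-1606602 - 1945386)/(585360 + 1729995))/(372328 + (-1806 - 1*165² - 4435*165)/(6*(43 + 123*165))) = (-1129296 - 3551988/2315355)/(372328 + (-1806 - 1*27225 - 731775)/(6*(43 + 20295))) = (-1129296 - 3551988*1/2315355)/(372328 + (⅙)*(-1806 - 27225 - 731775)/20338) = (-1129296 - 1183996/771785)/(372328 + (⅙)*(1/20338)*(-760806)) = -871574897356/(771785*(372328 - 126801/20338)) = -871574897356/(771785*7572280063/20338) = -871574897356/771785*20338/7572280063 = -17726090262426328/5844172168422455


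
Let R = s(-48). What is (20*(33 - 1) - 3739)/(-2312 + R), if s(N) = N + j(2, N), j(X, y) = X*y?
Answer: 3099/2456 ≈ 1.2618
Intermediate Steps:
s(N) = 3*N (s(N) = N + 2*N = 3*N)
R = -144 (R = 3*(-48) = -144)
(20*(33 - 1) - 3739)/(-2312 + R) = (20*(33 - 1) - 3739)/(-2312 - 144) = (20*32 - 3739)/(-2456) = (640 - 3739)*(-1/2456) = -3099*(-1/2456) = 3099/2456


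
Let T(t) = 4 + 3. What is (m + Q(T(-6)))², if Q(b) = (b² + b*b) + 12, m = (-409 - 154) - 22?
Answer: 225625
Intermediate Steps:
T(t) = 7
m = -585 (m = -563 - 22 = -585)
Q(b) = 12 + 2*b² (Q(b) = (b² + b²) + 12 = 2*b² + 12 = 12 + 2*b²)
(m + Q(T(-6)))² = (-585 + (12 + 2*7²))² = (-585 + (12 + 2*49))² = (-585 + (12 + 98))² = (-585 + 110)² = (-475)² = 225625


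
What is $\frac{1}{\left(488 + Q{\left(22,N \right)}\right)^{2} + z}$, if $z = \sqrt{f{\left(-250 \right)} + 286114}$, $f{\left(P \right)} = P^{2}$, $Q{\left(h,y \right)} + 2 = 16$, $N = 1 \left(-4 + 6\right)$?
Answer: $\frac{126002}{31752833701} - \frac{\sqrt{348614}}{63505667402} \approx 3.9589 \cdot 10^{-6}$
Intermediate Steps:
$N = 2$ ($N = 1 \cdot 2 = 2$)
$Q{\left(h,y \right)} = 14$ ($Q{\left(h,y \right)} = -2 + 16 = 14$)
$z = \sqrt{348614}$ ($z = \sqrt{\left(-250\right)^{2} + 286114} = \sqrt{62500 + 286114} = \sqrt{348614} \approx 590.44$)
$\frac{1}{\left(488 + Q{\left(22,N \right)}\right)^{2} + z} = \frac{1}{\left(488 + 14\right)^{2} + \sqrt{348614}} = \frac{1}{502^{2} + \sqrt{348614}} = \frac{1}{252004 + \sqrt{348614}}$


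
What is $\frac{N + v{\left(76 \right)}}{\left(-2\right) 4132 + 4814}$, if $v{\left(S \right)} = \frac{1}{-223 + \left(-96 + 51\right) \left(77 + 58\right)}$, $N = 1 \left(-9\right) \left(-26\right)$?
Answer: $- \frac{1473731}{21728100} \approx -0.067826$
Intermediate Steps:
$N = 234$ ($N = \left(-9\right) \left(-26\right) = 234$)
$v{\left(S \right)} = - \frac{1}{6298}$ ($v{\left(S \right)} = \frac{1}{-223 - 6075} = \frac{1}{-6298} = - \frac{1}{6298}$)
$\frac{N + v{\left(76 \right)}}{\left(-2\right) 4132 + 4814} = \frac{234 - \frac{1}{6298}}{\left(-2\right) 4132 + 4814} = \frac{1473731}{6298 \left(-8264 + 4814\right)} = \frac{1473731}{6298 \left(-3450\right)} = \frac{1473731}{6298} \left(- \frac{1}{3450}\right) = - \frac{1473731}{21728100}$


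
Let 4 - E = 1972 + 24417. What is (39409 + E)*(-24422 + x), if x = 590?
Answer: -310387968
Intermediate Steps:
E = -26385 (E = 4 - (1972 + 24417) = 4 - 1*26389 = 4 - 26389 = -26385)
(39409 + E)*(-24422 + x) = (39409 - 26385)*(-24422 + 590) = 13024*(-23832) = -310387968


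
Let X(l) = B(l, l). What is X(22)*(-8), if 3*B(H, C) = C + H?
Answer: -352/3 ≈ -117.33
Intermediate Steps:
B(H, C) = C/3 + H/3 (B(H, C) = (C + H)/3 = C/3 + H/3)
X(l) = 2*l/3 (X(l) = l/3 + l/3 = 2*l/3)
X(22)*(-8) = ((⅔)*22)*(-8) = (44/3)*(-8) = -352/3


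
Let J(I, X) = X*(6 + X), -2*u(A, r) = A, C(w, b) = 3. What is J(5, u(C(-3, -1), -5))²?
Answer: 729/16 ≈ 45.563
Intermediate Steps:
u(A, r) = -A/2
J(5, u(C(-3, -1), -5))² = ((-½*3)*(6 - ½*3))² = (-3*(6 - 3/2)/2)² = (-3/2*9/2)² = (-27/4)² = 729/16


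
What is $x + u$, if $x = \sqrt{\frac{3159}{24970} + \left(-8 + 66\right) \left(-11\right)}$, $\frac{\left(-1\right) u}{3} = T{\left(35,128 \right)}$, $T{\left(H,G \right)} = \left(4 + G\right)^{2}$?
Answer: $-52272 + \frac{i \sqrt{397714693970}}{24970} \approx -52272.0 + 25.256 i$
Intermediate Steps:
$u = -52272$ ($u = - 3 \left(4 + 128\right)^{2} = - 3 \cdot 132^{2} = \left(-3\right) 17424 = -52272$)
$x = \frac{i \sqrt{397714693970}}{24970}$ ($x = \sqrt{3159 \cdot \frac{1}{24970} + 58 \left(-11\right)} = \sqrt{\frac{3159}{24970} - 638} = \sqrt{- \frac{15927701}{24970}} = \frac{i \sqrt{397714693970}}{24970} \approx 25.256 i$)
$x + u = \frac{i \sqrt{397714693970}}{24970} - 52272 = -52272 + \frac{i \sqrt{397714693970}}{24970}$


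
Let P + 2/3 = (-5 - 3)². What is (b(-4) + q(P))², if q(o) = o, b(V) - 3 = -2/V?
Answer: 160801/36 ≈ 4466.7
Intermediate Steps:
P = 190/3 (P = -⅔ + (-5 - 3)² = -⅔ + (-8)² = -⅔ + 64 = 190/3 ≈ 63.333)
b(V) = 3 - 2/V
(b(-4) + q(P))² = ((3 - 2/(-4)) + 190/3)² = ((3 - 2*(-¼)) + 190/3)² = ((3 + ½) + 190/3)² = (7/2 + 190/3)² = (401/6)² = 160801/36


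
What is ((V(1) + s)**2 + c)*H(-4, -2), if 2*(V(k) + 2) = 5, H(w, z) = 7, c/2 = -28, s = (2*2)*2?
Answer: 455/4 ≈ 113.75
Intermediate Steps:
s = 8 (s = 4*2 = 8)
c = -56 (c = 2*(-28) = -56)
V(k) = 1/2 (V(k) = -2 + (1/2)*5 = -2 + 5/2 = 1/2)
((V(1) + s)**2 + c)*H(-4, -2) = ((1/2 + 8)**2 - 56)*7 = ((17/2)**2 - 56)*7 = (289/4 - 56)*7 = (65/4)*7 = 455/4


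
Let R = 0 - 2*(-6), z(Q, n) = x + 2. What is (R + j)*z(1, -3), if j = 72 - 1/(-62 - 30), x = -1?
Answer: 7729/92 ≈ 84.011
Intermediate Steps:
z(Q, n) = 1 (z(Q, n) = -1 + 2 = 1)
j = 6625/92 (j = 72 - 1/(-92) = 72 - 1*(-1/92) = 72 + 1/92 = 6625/92 ≈ 72.011)
R = 12 (R = 0 + 12 = 12)
(R + j)*z(1, -3) = (12 + 6625/92)*1 = (7729/92)*1 = 7729/92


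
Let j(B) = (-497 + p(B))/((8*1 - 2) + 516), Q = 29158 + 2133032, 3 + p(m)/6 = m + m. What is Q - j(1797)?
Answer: 1128642131/522 ≈ 2.1621e+6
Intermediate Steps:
p(m) = -18 + 12*m (p(m) = -18 + 6*(m + m) = -18 + 6*(2*m) = -18 + 12*m)
Q = 2162190
j(B) = -515/522 + 2*B/87 (j(B) = (-497 + (-18 + 12*B))/((8*1 - 2) + 516) = (-515 + 12*B)/((8 - 2) + 516) = (-515 + 12*B)/(6 + 516) = (-515 + 12*B)/522 = (-515 + 12*B)*(1/522) = -515/522 + 2*B/87)
Q - j(1797) = 2162190 - (-515/522 + (2/87)*1797) = 2162190 - (-515/522 + 1198/29) = 2162190 - 1*21049/522 = 2162190 - 21049/522 = 1128642131/522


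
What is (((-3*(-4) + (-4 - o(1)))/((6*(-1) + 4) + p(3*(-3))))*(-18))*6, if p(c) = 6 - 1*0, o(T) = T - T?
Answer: -216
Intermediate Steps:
o(T) = 0
p(c) = 6 (p(c) = 6 + 0 = 6)
(((-3*(-4) + (-4 - o(1)))/((6*(-1) + 4) + p(3*(-3))))*(-18))*6 = (((-3*(-4) + (-4 - 1*0))/((6*(-1) + 4) + 6))*(-18))*6 = (((12 + (-4 + 0))/((-6 + 4) + 6))*(-18))*6 = (((12 - 4)/(-2 + 6))*(-18))*6 = ((8/4)*(-18))*6 = ((8*(¼))*(-18))*6 = (2*(-18))*6 = -36*6 = -216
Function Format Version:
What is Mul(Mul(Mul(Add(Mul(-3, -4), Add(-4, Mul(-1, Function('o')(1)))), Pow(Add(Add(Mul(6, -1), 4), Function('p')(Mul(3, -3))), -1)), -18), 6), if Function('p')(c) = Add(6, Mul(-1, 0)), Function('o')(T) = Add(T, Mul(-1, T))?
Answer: -216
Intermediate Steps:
Function('o')(T) = 0
Function('p')(c) = 6 (Function('p')(c) = Add(6, 0) = 6)
Mul(Mul(Mul(Add(Mul(-3, -4), Add(-4, Mul(-1, Function('o')(1)))), Pow(Add(Add(Mul(6, -1), 4), Function('p')(Mul(3, -3))), -1)), -18), 6) = Mul(Mul(Mul(Add(Mul(-3, -4), Add(-4, Mul(-1, 0))), Pow(Add(Add(Mul(6, -1), 4), 6), -1)), -18), 6) = Mul(Mul(Mul(Add(12, Add(-4, 0)), Pow(Add(Add(-6, 4), 6), -1)), -18), 6) = Mul(Mul(Mul(Add(12, -4), Pow(Add(-2, 6), -1)), -18), 6) = Mul(Mul(Mul(8, Pow(4, -1)), -18), 6) = Mul(Mul(Mul(8, Rational(1, 4)), -18), 6) = Mul(Mul(2, -18), 6) = Mul(-36, 6) = -216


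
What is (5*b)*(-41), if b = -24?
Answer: 4920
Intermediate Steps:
(5*b)*(-41) = (5*(-24))*(-41) = -120*(-41) = 4920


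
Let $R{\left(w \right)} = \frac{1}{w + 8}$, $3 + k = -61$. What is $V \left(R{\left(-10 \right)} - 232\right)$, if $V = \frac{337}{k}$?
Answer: $\frac{156705}{128} \approx 1224.3$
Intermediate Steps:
$k = -64$ ($k = -3 - 61 = -64$)
$R{\left(w \right)} = \frac{1}{8 + w}$
$V = - \frac{337}{64}$ ($V = \frac{337}{-64} = 337 \left(- \frac{1}{64}\right) = - \frac{337}{64} \approx -5.2656$)
$V \left(R{\left(-10 \right)} - 232\right) = - \frac{337 \left(\frac{1}{8 - 10} - 232\right)}{64} = - \frac{337 \left(\frac{1}{-2} - 232\right)}{64} = - \frac{337 \left(- \frac{1}{2} - 232\right)}{64} = \left(- \frac{337}{64}\right) \left(- \frac{465}{2}\right) = \frac{156705}{128}$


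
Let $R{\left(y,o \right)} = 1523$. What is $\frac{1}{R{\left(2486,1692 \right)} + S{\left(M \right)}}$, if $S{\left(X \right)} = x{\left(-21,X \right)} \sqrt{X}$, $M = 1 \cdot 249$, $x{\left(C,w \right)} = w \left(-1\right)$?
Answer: $- \frac{1523}{13118720} - \frac{249 \sqrt{249}}{13118720} \approx -0.0004156$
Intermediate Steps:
$x{\left(C,w \right)} = - w$
$M = 249$
$S{\left(X \right)} = - X^{\frac{3}{2}}$ ($S{\left(X \right)} = - X \sqrt{X} = - X^{\frac{3}{2}}$)
$\frac{1}{R{\left(2486,1692 \right)} + S{\left(M \right)}} = \frac{1}{1523 - 249^{\frac{3}{2}}} = \frac{1}{1523 - 249 \sqrt{249}}$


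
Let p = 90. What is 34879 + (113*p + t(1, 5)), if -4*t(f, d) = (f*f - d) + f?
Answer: 180199/4 ≈ 45050.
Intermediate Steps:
t(f, d) = -f/4 - f²/4 + d/4 (t(f, d) = -((f*f - d) + f)/4 = -((f² - d) + f)/4 = -(f + f² - d)/4 = -f/4 - f²/4 + d/4)
34879 + (113*p + t(1, 5)) = 34879 + (113*90 + (-¼*1 - ¼*1² + (¼)*5)) = 34879 + (10170 + (-¼ - ¼*1 + 5/4)) = 34879 + (10170 + (-¼ - ¼ + 5/4)) = 34879 + (10170 + ¾) = 34879 + 40683/4 = 180199/4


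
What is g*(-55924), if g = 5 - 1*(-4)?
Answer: -503316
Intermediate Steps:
g = 9 (g = 5 + 4 = 9)
g*(-55924) = 9*(-55924) = -503316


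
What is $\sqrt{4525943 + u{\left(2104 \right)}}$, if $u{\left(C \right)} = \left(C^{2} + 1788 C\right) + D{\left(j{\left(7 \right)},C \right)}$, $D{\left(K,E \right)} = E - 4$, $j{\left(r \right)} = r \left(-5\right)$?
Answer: $3 \sqrt{1412979} \approx 3566.1$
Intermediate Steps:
$j{\left(r \right)} = - 5 r$
$D{\left(K,E \right)} = -4 + E$
$u{\left(C \right)} = -4 + C^{2} + 1789 C$ ($u{\left(C \right)} = \left(C^{2} + 1788 C\right) + \left(-4 + C\right) = -4 + C^{2} + 1789 C$)
$\sqrt{4525943 + u{\left(2104 \right)}} = \sqrt{4525943 + \left(-4 + 2104^{2} + 1789 \cdot 2104\right)} = \sqrt{4525943 + \left(-4 + 4426816 + 3764056\right)} = \sqrt{4525943 + 8190868} = \sqrt{12716811} = 3 \sqrt{1412979}$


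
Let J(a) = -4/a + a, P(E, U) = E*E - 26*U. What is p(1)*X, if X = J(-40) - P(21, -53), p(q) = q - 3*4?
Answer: 204479/10 ≈ 20448.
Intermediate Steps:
P(E, U) = E² - 26*U
J(a) = a - 4/a
p(q) = -12 + q (p(q) = q - 12 = -12 + q)
X = -18589/10 (X = (-40 - 4/(-40)) - (21² - 26*(-53)) = (-40 - 4*(-1/40)) - (441 + 1378) = (-40 + ⅒) - 1*1819 = -399/10 - 1819 = -18589/10 ≈ -1858.9)
p(1)*X = (-12 + 1)*(-18589/10) = -11*(-18589/10) = 204479/10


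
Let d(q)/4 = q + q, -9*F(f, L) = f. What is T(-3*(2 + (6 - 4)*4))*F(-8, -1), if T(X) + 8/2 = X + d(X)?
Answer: -2192/9 ≈ -243.56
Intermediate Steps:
F(f, L) = -f/9
d(q) = 8*q (d(q) = 4*(q + q) = 4*(2*q) = 8*q)
T(X) = -4 + 9*X (T(X) = -4 + (X + 8*X) = -4 + 9*X)
T(-3*(2 + (6 - 4)*4))*F(-8, -1) = (-4 + 9*(-3*(2 + (6 - 4)*4)))*(-1/9*(-8)) = (-4 + 9*(-3*(2 + 2*4)))*(8/9) = (-4 + 9*(-3*(2 + 8)))*(8/9) = (-4 + 9*(-3*10))*(8/9) = (-4 + 9*(-30))*(8/9) = (-4 - 270)*(8/9) = -274*8/9 = -2192/9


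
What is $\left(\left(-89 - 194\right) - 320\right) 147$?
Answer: $-88641$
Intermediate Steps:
$\left(\left(-89 - 194\right) - 320\right) 147 = \left(-283 - 320\right) 147 = \left(-603\right) 147 = -88641$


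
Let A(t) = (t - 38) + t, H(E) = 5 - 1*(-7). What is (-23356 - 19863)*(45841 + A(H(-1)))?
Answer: -1980597113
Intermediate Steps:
H(E) = 12 (H(E) = 5 + 7 = 12)
A(t) = -38 + 2*t (A(t) = (-38 + t) + t = -38 + 2*t)
(-23356 - 19863)*(45841 + A(H(-1))) = (-23356 - 19863)*(45841 + (-38 + 2*12)) = -43219*(45841 + (-38 + 24)) = -43219*(45841 - 14) = -43219*45827 = -1980597113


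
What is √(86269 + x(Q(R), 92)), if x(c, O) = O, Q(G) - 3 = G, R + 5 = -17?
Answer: √86361 ≈ 293.87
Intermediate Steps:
R = -22 (R = -5 - 17 = -22)
Q(G) = 3 + G
√(86269 + x(Q(R), 92)) = √(86269 + 92) = √86361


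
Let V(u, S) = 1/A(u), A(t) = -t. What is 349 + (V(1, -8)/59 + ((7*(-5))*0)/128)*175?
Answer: 20416/59 ≈ 346.03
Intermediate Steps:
V(u, S) = -1/u (V(u, S) = 1/(-u) = -1/u)
349 + (V(1, -8)/59 + ((7*(-5))*0)/128)*175 = 349 + (-1/1/59 + ((7*(-5))*0)/128)*175 = 349 + (-1*1*(1/59) - 35*0*(1/128))*175 = 349 + (-1*1/59 + 0*(1/128))*175 = 349 + (-1/59 + 0)*175 = 349 - 1/59*175 = 349 - 175/59 = 20416/59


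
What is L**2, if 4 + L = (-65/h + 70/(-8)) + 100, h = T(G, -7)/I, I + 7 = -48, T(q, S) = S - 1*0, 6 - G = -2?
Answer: 140588449/784 ≈ 1.7932e+5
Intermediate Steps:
G = 8 (G = 6 - 1*(-2) = 6 + 2 = 8)
T(q, S) = S (T(q, S) = S + 0 = S)
I = -55 (I = -7 - 48 = -55)
h = 7/55 (h = -7/(-55) = -7*(-1/55) = 7/55 ≈ 0.12727)
L = -11857/28 (L = -4 + ((-65/7/55 + 70/(-8)) + 100) = -4 + ((-65*55/7 + 70*(-1/8)) + 100) = -4 + ((-3575/7 - 35/4) + 100) = -4 + (-14545/28 + 100) = -4 - 11745/28 = -11857/28 ≈ -423.46)
L**2 = (-11857/28)**2 = 140588449/784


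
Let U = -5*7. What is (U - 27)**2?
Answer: 3844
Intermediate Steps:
U = -35
(U - 27)**2 = (-35 - 27)**2 = (-62)**2 = 3844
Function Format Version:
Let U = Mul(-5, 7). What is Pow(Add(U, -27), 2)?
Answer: 3844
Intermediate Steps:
U = -35
Pow(Add(U, -27), 2) = Pow(Add(-35, -27), 2) = Pow(-62, 2) = 3844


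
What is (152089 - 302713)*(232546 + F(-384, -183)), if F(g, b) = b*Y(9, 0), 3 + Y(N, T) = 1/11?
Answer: -386179149888/11 ≈ -3.5107e+10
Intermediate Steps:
Y(N, T) = -32/11 (Y(N, T) = -3 + 1/11 = -32/11)
F(g, b) = -32*b/11 (F(g, b) = b*(-32/11) = -32*b/11)
(152089 - 302713)*(232546 + F(-384, -183)) = (152089 - 302713)*(232546 - 32/11*(-183)) = -150624*(232546 + 5856/11) = -150624*2563862/11 = -386179149888/11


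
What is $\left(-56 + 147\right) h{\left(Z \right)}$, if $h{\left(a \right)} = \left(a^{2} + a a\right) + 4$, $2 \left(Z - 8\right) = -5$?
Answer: $\frac{11739}{2} \approx 5869.5$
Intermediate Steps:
$Z = \frac{11}{2}$ ($Z = 8 + \frac{1}{2} \left(-5\right) = 8 - \frac{5}{2} = \frac{11}{2} \approx 5.5$)
$h{\left(a \right)} = 4 + 2 a^{2}$ ($h{\left(a \right)} = \left(a^{2} + a^{2}\right) + 4 = 2 a^{2} + 4 = 4 + 2 a^{2}$)
$\left(-56 + 147\right) h{\left(Z \right)} = \left(-56 + 147\right) \left(4 + 2 \left(\frac{11}{2}\right)^{2}\right) = 91 \left(4 + 2 \cdot \frac{121}{4}\right) = 91 \left(4 + \frac{121}{2}\right) = 91 \cdot \frac{129}{2} = \frac{11739}{2}$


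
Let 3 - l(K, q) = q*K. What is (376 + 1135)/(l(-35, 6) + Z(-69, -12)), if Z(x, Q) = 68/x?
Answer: 104259/14629 ≈ 7.1269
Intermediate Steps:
l(K, q) = 3 - K*q (l(K, q) = 3 - q*K = 3 - K*q)
(376 + 1135)/(l(-35, 6) + Z(-69, -12)) = (376 + 1135)/((3 - 1*(-35)*6) + 68/(-69)) = 1511/((3 + 210) + 68*(-1/69)) = 1511/(213 - 68/69) = 1511/(14629/69) = 1511*(69/14629) = 104259/14629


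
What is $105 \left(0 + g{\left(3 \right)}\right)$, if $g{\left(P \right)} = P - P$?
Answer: $0$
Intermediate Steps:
$g{\left(P \right)} = 0$
$105 \left(0 + g{\left(3 \right)}\right) = 105 \left(0 + 0\right) = 105 \cdot 0 = 0$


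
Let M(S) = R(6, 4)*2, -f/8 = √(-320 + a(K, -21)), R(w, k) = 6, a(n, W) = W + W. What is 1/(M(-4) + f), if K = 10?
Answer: 3/5828 + I*√362/2914 ≈ 0.00051476 + 0.0065293*I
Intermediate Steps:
a(n, W) = 2*W
f = -8*I*√362 (f = -8*√(-320 + 2*(-21)) = -8*√(-320 - 42) = -8*I*√362 ≈ -152.21*I)
M(S) = 12 (M(S) = 6*2 = 12)
1/(M(-4) + f) = 1/(12 - 8*I*√362)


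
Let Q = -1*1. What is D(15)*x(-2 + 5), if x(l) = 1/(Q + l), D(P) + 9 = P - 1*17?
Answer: -11/2 ≈ -5.5000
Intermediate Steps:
D(P) = -26 + P (D(P) = -9 + (P - 1*17) = -9 + (P - 17) = -9 + (-17 + P) = -26 + P)
Q = -1
x(l) = 1/(-1 + l)
D(15)*x(-2 + 5) = (-26 + 15)/(-1 + (-2 + 5)) = -11/(-1 + 3) = -11/2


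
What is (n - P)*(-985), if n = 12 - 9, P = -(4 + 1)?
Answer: -7880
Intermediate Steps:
P = -5 (P = -1*5 = -5)
n = 3
(n - P)*(-985) = (3 - 1*(-5))*(-985) = (3 + 5)*(-985) = 8*(-985) = -7880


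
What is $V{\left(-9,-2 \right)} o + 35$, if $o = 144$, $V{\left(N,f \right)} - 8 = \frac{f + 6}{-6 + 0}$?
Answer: $1091$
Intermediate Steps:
$V{\left(N,f \right)} = 7 - \frac{f}{6}$ ($V{\left(N,f \right)} = 8 + \frac{f + 6}{-6 + 0} = 8 + \frac{6 + f}{-6} = 8 + \left(6 + f\right) \left(- \frac{1}{6}\right) = 8 - \left(1 + \frac{f}{6}\right) = 7 - \frac{f}{6}$)
$V{\left(-9,-2 \right)} o + 35 = \left(7 - - \frac{1}{3}\right) 144 + 35 = \left(7 + \frac{1}{3}\right) 144 + 35 = \frac{22}{3} \cdot 144 + 35 = 1056 + 35 = 1091$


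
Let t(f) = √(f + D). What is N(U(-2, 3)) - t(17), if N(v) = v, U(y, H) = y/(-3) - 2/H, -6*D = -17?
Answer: -√714/6 ≈ -4.4535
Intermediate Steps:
D = 17/6 (D = -⅙*(-17) = 17/6 ≈ 2.8333)
U(y, H) = -2/H - y/3 (U(y, H) = y*(-⅓) - 2/H = -y/3 - 2/H = -2/H - y/3)
t(f) = √(17/6 + f) (t(f) = √(f + 17/6) = √(17/6 + f))
N(U(-2, 3)) - t(17) = (-2/3 - ⅓*(-2)) - √(102 + 36*17)/6 = (-2*⅓ + ⅔) - √(102 + 612)/6 = (-⅔ + ⅔) - √714/6 = 0 - √714/6 = -√714/6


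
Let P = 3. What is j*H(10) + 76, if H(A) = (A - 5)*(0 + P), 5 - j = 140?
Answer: -1949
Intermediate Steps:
j = -135 (j = 5 - 1*140 = 5 - 140 = -135)
H(A) = -15 + 3*A (H(A) = (A - 5)*(0 + 3) = (-5 + A)*3 = -15 + 3*A)
j*H(10) + 76 = -135*(-15 + 3*10) + 76 = -135*(-15 + 30) + 76 = -135*15 + 76 = -2025 + 76 = -1949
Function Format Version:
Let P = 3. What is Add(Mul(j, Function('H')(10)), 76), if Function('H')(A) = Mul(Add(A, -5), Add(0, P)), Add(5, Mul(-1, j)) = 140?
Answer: -1949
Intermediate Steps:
j = -135 (j = Add(5, Mul(-1, 140)) = Add(5, -140) = -135)
Function('H')(A) = Add(-15, Mul(3, A)) (Function('H')(A) = Mul(Add(A, -5), Add(0, 3)) = Mul(Add(-5, A), 3) = Add(-15, Mul(3, A)))
Add(Mul(j, Function('H')(10)), 76) = Add(Mul(-135, Add(-15, Mul(3, 10))), 76) = Add(Mul(-135, Add(-15, 30)), 76) = Add(Mul(-135, 15), 76) = Add(-2025, 76) = -1949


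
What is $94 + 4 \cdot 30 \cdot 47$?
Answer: $5734$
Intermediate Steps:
$94 + 4 \cdot 30 \cdot 47 = 94 + 120 \cdot 47 = 94 + 5640 = 5734$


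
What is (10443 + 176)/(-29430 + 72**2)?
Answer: -10619/24246 ≈ -0.43797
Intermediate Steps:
(10443 + 176)/(-29430 + 72**2) = 10619/(-29430 + 5184) = 10619/(-24246) = 10619*(-1/24246) = -10619/24246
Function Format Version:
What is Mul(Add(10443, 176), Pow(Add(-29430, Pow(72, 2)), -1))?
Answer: Rational(-10619, 24246) ≈ -0.43797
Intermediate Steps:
Mul(Add(10443, 176), Pow(Add(-29430, Pow(72, 2)), -1)) = Mul(10619, Pow(Add(-29430, 5184), -1)) = Mul(10619, Pow(-24246, -1)) = Mul(10619, Rational(-1, 24246)) = Rational(-10619, 24246)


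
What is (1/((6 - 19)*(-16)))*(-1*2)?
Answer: -1/104 ≈ -0.0096154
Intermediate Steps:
(1/((6 - 19)*(-16)))*(-1*2) = (-1/16/(-13))*(-2) = -1/13*(-1/16)*(-2) = (1/208)*(-2) = -1/104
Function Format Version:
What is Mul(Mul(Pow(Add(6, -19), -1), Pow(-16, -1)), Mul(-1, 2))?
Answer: Rational(-1, 104) ≈ -0.0096154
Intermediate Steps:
Mul(Mul(Pow(Add(6, -19), -1), Pow(-16, -1)), Mul(-1, 2)) = Mul(Mul(Pow(-13, -1), Rational(-1, 16)), -2) = Mul(Mul(Rational(-1, 13), Rational(-1, 16)), -2) = Mul(Rational(1, 208), -2) = Rational(-1, 104)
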